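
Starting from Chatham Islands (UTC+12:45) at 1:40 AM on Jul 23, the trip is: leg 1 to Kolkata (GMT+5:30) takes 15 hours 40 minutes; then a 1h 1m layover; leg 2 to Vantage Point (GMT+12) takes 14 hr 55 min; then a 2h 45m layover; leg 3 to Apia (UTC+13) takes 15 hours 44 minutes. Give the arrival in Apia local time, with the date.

4:00 AM on Jul 25

Convert departure to UTC: 1:40 AM − 12:45 = 12:55 PM UTC on Jul 22.
Add 15 hours and 40 minutes leg 1 → 4:35 AM UTC (Jul 23).
Add 1 hour 1 minute layover in Kolkata → 5:36 AM UTC.
Add 14 hours 55 minutes leg 2 → 8:31 PM UTC.
Add 2 hours 45 minutes layover in Vantage Point → 11:16 PM UTC.
Add 15 hours 44 minutes leg 3 → 3:00 PM UTC (Jul 24).
Apia is UTC+13:00, so local arrival = 3:00 PM + 13:00 = 4:00 AM on Jul 25.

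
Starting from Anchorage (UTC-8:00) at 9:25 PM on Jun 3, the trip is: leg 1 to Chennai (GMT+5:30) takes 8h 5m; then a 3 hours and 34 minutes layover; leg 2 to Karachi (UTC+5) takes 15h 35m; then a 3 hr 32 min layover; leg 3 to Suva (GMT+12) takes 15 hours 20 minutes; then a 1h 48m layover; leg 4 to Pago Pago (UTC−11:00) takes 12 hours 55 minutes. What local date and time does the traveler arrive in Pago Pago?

7:14 AM on June 6

Convert departure to UTC: 9:25 PM + 8:00 = 5:25 AM UTC on Jun 4.
Add 8 hours 5 minutes leg 1 → 1:30 PM UTC.
Add 3 hours 34 minutes layover in Chennai → 5:04 PM UTC.
Add 15 hours 35 minutes leg 2 → 8:39 AM UTC (Jun 5).
Add 3 hours 32 minutes layover in Karachi → 12:11 PM UTC.
Add 15 hours 20 minutes leg 3 → 3:31 AM UTC (Jun 6).
Add 1 hour and 48 minutes layover in Suva → 5:19 AM UTC.
Add 12 hours 55 minutes leg 4 → 6:14 PM UTC.
Pago Pago is UTC−11:00, so local arrival = 6:14 PM − 11:00 = 7:14 AM on Jun 6.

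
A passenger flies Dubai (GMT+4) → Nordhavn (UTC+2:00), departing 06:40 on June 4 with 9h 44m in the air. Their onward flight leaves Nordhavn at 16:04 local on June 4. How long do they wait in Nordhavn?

Convert departure to UTC: 06:40 − 4:00 = 02:40 UTC on Jun 4.
Add 9 hours and 44 minutes flight time → 12:24 UTC.
Nordhavn is UTC+2:00, so local arrival = 12:24 + 2:00 = 14:24 on Jun 4.
Layover = 16:04 − 14:24 = 1 hour 40 minutes.

1 hour 40 minutes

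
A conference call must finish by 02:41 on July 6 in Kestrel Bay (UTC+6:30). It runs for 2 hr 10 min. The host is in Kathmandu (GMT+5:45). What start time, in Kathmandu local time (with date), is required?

Target end time in UTC: 02:41 − 6:30 = 20:11 on Jul 5.
Subtract 2 hours 10 minutes → start 18:01 UTC on Jul 5.
Kathmandu is UTC+5:45: 18:01 + 5:45 = 23:46 on Jul 5.

23:46 on July 5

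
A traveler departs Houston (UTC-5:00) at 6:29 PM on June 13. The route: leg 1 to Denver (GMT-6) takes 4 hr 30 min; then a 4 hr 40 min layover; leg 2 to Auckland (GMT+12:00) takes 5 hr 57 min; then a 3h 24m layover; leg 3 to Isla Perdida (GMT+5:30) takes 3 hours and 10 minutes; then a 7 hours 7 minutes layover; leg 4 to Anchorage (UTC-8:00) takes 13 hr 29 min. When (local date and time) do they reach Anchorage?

Convert departure to UTC: 6:29 PM + 5:00 = 11:29 PM UTC on Jun 13.
Add 4 hours and 30 minutes leg 1 → 3:59 AM UTC (Jun 14).
Add 4 hours and 40 minutes layover in Denver → 8:39 AM UTC.
Add 5 hours 57 minutes leg 2 → 2:36 PM UTC.
Add 3 hours 24 minutes layover in Auckland → 6:00 PM UTC.
Add 3 hours and 10 minutes leg 3 → 9:10 PM UTC.
Add 7 hours 7 minutes layover in Isla Perdida → 4:17 AM UTC (Jun 15).
Add 13 hours and 29 minutes leg 4 → 5:46 PM UTC.
Anchorage is UTC−8:00, so local arrival = 5:46 PM − 8:00 = 9:46 AM on Jun 15.

9:46 AM on June 15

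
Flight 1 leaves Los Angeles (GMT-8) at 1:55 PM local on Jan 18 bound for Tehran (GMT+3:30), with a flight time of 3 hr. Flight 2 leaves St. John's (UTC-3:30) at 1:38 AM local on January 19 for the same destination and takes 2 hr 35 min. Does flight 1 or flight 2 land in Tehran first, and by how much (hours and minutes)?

Flight 1 in UTC: 1:55 PM + 8:00 = 9:55 PM on Jan 18.
+3 hours → arrive 12:55 AM UTC on Jan 19.
Flight 2 in UTC: 1:38 AM + 3:30 = 5:08 AM on Jan 19.
+2 hours 35 minutes → arrive 7:43 AM UTC on Jan 19.
Flight 1 lands earlier by 6 hours 48 minutes.

the first, by 6 hours 48 minutes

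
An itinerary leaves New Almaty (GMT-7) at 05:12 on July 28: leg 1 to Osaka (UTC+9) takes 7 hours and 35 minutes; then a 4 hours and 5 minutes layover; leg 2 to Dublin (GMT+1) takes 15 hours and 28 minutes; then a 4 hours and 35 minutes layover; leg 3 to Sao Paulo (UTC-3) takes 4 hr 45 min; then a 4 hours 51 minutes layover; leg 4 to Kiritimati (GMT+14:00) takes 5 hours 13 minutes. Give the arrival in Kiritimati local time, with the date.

Convert departure to UTC: 05:12 + 7:00 = 12:12 UTC on Jul 28.
Add 7 hours 35 minutes leg 1 → 19:47 UTC.
Add 4 hours 5 minutes layover in Osaka → 23:52 UTC.
Add 15 hours 28 minutes leg 2 → 15:20 UTC (Jul 29).
Add 4 hours 35 minutes layover in Dublin → 19:55 UTC.
Add 4 hours 45 minutes leg 3 → 00:40 UTC (Jul 30).
Add 4 hours 51 minutes layover in Sao Paulo → 05:31 UTC.
Add 5 hours and 13 minutes leg 4 → 10:44 UTC.
Kiritimati is UTC+14:00, so local arrival = 10:44 + 14:00 = 00:44 on Jul 31.

00:44 on July 31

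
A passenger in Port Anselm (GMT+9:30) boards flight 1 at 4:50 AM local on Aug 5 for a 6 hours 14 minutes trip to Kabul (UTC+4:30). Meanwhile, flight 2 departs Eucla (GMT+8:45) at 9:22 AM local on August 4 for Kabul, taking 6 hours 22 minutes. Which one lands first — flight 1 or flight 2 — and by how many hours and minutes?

Flight 1 in UTC: 4:50 AM − 9:30 = 7:20 PM on Aug 4.
+6 hours and 14 minutes → arrive 1:34 AM UTC on Aug 5.
Flight 2 in UTC: 9:22 AM − 8:45 = 12:37 AM on Aug 4.
+6 hours and 22 minutes → arrive 6:59 AM UTC on Aug 4.
Flight 2 lands earlier by 18 hours 35 minutes.

the second, by 18 hours 35 minutes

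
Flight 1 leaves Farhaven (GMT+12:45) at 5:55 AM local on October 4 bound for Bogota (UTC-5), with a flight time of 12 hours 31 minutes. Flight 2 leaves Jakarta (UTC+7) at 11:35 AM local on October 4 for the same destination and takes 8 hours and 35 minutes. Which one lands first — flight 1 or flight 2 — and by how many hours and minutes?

the first, by 7 hours 29 minutes

Flight 1 in UTC: 5:55 AM − 12:45 = 5:10 PM on Oct 3.
+12 hours 31 minutes → arrive 5:41 AM UTC on Oct 4.
Flight 2 in UTC: 11:35 AM − 7:00 = 4:35 AM on Oct 4.
+8 hours 35 minutes → arrive 1:10 PM UTC on Oct 4.
Flight 1 lands earlier by 7 hours 29 minutes.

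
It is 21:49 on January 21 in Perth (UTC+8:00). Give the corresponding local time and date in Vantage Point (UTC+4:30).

In UTC: 21:49 − 8:00 = 13:49 on Jan 21.
Vantage Point is UTC+4:30: 13:49 + 4:30 = 18:19 on Jan 21.

18:19 on Jan 21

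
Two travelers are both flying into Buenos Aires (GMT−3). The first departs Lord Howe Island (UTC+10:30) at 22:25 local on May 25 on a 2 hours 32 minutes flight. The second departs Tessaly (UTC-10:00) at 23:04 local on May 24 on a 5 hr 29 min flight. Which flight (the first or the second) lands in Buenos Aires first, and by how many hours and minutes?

Flight 1 in UTC: 22:25 − 10:30 = 11:55 on May 25.
+2 hours 32 minutes → arrive 14:27 UTC on May 25.
Flight 2 in UTC: 23:04 + 10:00 = 09:04 on May 25.
+5 hours and 29 minutes → arrive 14:33 UTC on May 25.
Flight 1 lands earlier by 6 minutes.

the first, by 6 minutes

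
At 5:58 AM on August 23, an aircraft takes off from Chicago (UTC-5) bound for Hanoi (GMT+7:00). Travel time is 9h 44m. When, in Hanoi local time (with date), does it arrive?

3:42 AM on August 24

Convert departure to UTC: 5:58 AM + 5:00 = 10:58 AM UTC on Aug 23.
Add 9 hours 44 minutes travel time → 8:42 PM UTC.
Hanoi is UTC+7:00, so local arrival = 8:42 PM + 7:00 = 3:42 AM on Aug 24.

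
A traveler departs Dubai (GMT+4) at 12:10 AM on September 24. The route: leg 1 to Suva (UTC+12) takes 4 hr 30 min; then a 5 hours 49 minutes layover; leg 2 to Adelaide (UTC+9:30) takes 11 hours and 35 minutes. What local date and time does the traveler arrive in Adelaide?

Convert departure to UTC: 12:10 AM − 4:00 = 8:10 PM UTC on Sep 23.
Add 4 hours and 30 minutes leg 1 → 12:40 AM UTC (Sep 24).
Add 5 hours and 49 minutes layover in Suva → 6:29 AM UTC.
Add 11 hours and 35 minutes leg 2 → 6:04 PM UTC.
Adelaide is UTC+9:30, so local arrival = 6:04 PM + 9:30 = 3:34 AM on Sep 25.

3:34 AM on September 25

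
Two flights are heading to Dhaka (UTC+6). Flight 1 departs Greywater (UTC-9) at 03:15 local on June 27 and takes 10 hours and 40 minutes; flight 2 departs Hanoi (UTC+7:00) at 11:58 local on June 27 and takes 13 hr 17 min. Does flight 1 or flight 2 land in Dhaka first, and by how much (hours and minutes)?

Flight 1 in UTC: 03:15 + 9:00 = 12:15 on Jun 27.
+10 hours and 40 minutes → arrive 22:55 UTC on Jun 27.
Flight 2 in UTC: 11:58 − 7:00 = 04:58 on Jun 27.
+13 hours and 17 minutes → arrive 18:15 UTC on Jun 27.
Flight 2 lands earlier by 4 hours 40 minutes.

the second, by 4 hours 40 minutes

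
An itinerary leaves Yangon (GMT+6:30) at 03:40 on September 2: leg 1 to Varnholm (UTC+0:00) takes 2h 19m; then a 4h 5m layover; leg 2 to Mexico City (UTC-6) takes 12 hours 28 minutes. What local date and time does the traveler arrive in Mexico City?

Convert departure to UTC: 03:40 − 6:30 = 21:10 UTC on Sep 1.
Add 2 hours and 19 minutes leg 1 → 23:29 UTC.
Add 4 hours and 5 minutes layover in Varnholm → 03:34 UTC (Sep 2).
Add 12 hours and 28 minutes leg 2 → 16:02 UTC.
Mexico City is UTC−6:00, so local arrival = 16:02 − 6:00 = 10:02 on Sep 2.

10:02 on Sep 2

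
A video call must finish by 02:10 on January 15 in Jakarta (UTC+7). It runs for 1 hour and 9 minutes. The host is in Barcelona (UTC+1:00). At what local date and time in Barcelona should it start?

Target end time in UTC: 02:10 − 7:00 = 19:10 on Jan 14.
Subtract 1 hour and 9 minutes → start 18:01 UTC on Jan 14.
Barcelona is UTC+1:00: 18:01 + 1:00 = 19:01 on Jan 14.

19:01 on January 14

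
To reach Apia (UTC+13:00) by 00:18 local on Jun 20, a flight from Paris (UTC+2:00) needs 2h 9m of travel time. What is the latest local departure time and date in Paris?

11:09 on June 19

Target arrival in UTC: 00:18 − 13:00 = 11:18 on Jun 19.
Subtract 2 hours 9 minutes → departure 09:09 UTC on Jun 19.
Paris is UTC+2:00: 09:09 + 2:00 = 11:09 on Jun 19.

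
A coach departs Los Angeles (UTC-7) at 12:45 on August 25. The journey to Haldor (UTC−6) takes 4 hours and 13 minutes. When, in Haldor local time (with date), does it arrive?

17:58 on August 25

Convert departure to UTC: 12:45 + 7:00 = 19:45 UTC on Aug 25.
Add 4 hours 13 minutes travel time → 23:58 UTC.
Haldor is UTC−6:00, so local arrival = 23:58 − 6:00 = 17:58 on Aug 25.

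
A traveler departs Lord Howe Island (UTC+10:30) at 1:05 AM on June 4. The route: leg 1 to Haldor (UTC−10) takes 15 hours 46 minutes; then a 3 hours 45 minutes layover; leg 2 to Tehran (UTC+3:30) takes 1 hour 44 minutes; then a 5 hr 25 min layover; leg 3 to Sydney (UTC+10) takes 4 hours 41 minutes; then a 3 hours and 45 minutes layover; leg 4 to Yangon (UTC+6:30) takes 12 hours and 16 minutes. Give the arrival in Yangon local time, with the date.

Convert departure to UTC: 1:05 AM − 10:30 = 2:35 PM UTC on Jun 3.
Add 15 hours 46 minutes leg 1 → 6:21 AM UTC (Jun 4).
Add 3 hours and 45 minutes layover in Haldor → 10:06 AM UTC.
Add 1 hour 44 minutes leg 2 → 11:50 AM UTC.
Add 5 hours 25 minutes layover in Tehran → 5:15 PM UTC.
Add 4 hours 41 minutes leg 3 → 9:56 PM UTC.
Add 3 hours 45 minutes layover in Sydney → 1:41 AM UTC (Jun 5).
Add 12 hours and 16 minutes leg 4 → 1:57 PM UTC.
Yangon is UTC+6:30, so local arrival = 1:57 PM + 6:30 = 8:27 PM on Jun 5.

8:27 PM on June 5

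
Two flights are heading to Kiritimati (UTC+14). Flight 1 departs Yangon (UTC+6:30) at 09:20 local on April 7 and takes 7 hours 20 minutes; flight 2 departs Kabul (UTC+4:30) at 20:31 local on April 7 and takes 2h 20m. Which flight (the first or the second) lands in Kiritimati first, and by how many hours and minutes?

Flight 1 in UTC: 09:20 − 6:30 = 02:50 on Apr 7.
+7 hours 20 minutes → arrive 10:10 UTC on Apr 7.
Flight 2 in UTC: 20:31 − 4:30 = 16:01 on Apr 7.
+2 hours 20 minutes → arrive 18:21 UTC on Apr 7.
Flight 1 lands earlier by 8 hours 11 minutes.

the first, by 8 hours 11 minutes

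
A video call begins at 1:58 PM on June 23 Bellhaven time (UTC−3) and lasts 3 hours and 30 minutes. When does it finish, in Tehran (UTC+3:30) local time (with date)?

Convert start to UTC: 1:58 PM + 3:00 = 4:58 PM UTC on Jun 23.
Add 3 hours 30 minutes duration → 8:28 PM UTC.
Tehran is UTC+3:30, so local end time = 8:28 PM + 3:30 = 11:58 PM on Jun 23.

11:58 PM on June 23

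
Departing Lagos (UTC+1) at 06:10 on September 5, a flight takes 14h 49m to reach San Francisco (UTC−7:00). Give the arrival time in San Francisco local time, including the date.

Convert departure to UTC: 06:10 − 1:00 = 05:10 UTC on Sep 5.
Add 14 hours and 49 minutes travel time → 19:59 UTC.
San Francisco is UTC−7:00, so local arrival = 19:59 − 7:00 = 12:59 on Sep 5.

12:59 on Sep 5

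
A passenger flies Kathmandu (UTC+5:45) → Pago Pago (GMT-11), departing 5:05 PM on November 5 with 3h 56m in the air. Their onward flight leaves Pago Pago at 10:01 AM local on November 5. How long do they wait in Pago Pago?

5 hours 45 minutes

Convert departure to UTC: 5:05 PM − 5:45 = 11:20 AM UTC on Nov 5.
Add 3 hours and 56 minutes flight time → 3:16 PM UTC.
Pago Pago is UTC−11:00, so local arrival = 3:16 PM − 11:00 = 4:16 AM on Nov 5.
Layover = 10:01 AM − 4:16 AM = 5 hours 45 minutes.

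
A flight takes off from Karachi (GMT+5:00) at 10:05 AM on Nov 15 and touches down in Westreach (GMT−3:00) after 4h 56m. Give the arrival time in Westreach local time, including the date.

Convert departure to UTC: 10:05 AM − 5:00 = 5:05 AM UTC on Nov 15.
Add 4 hours and 56 minutes travel time → 10:01 AM UTC.
Westreach is UTC−3:00, so local arrival = 10:01 AM − 3:00 = 7:01 AM on Nov 15.

7:01 AM on November 15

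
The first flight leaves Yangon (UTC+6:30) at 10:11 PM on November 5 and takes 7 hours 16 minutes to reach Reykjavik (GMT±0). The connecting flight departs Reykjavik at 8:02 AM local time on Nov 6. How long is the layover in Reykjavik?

Convert departure to UTC: 10:11 PM − 6:30 = 3:41 PM UTC on Nov 5.
Add 7 hours 16 minutes flight time → 10:57 PM UTC.
Reykjavik is UTC+0, so local arrival is the same: 10:57 PM on Nov 5.
Layover = 8:02 AM − 10:57 PM (+1 day) = 9 hours 5 minutes.

9 hours 5 minutes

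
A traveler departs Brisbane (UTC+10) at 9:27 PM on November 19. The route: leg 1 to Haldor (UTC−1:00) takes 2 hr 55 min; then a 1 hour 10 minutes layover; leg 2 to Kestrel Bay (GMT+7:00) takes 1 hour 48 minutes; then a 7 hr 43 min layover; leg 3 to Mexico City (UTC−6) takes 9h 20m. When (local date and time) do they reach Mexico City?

Convert departure to UTC: 9:27 PM − 10:00 = 11:27 AM UTC on Nov 19.
Add 2 hours and 55 minutes leg 1 → 2:22 PM UTC.
Add 1 hour 10 minutes layover in Haldor → 3:32 PM UTC.
Add 1 hour 48 minutes leg 2 → 5:20 PM UTC.
Add 7 hours 43 minutes layover in Kestrel Bay → 1:03 AM UTC (Nov 20).
Add 9 hours and 20 minutes leg 3 → 10:23 AM UTC.
Mexico City is UTC−6:00, so local arrival = 10:23 AM − 6:00 = 4:23 AM on Nov 20.

4:23 AM on November 20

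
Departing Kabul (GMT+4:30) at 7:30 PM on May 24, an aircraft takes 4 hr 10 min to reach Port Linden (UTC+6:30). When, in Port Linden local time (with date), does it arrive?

Convert departure to UTC: 7:30 PM − 4:30 = 3:00 PM UTC on May 24.
Add 4 hours 10 minutes travel time → 7:10 PM UTC.
Port Linden is UTC+6:30, so local arrival = 7:10 PM + 6:30 = 1:40 AM on May 25.

1:40 AM on May 25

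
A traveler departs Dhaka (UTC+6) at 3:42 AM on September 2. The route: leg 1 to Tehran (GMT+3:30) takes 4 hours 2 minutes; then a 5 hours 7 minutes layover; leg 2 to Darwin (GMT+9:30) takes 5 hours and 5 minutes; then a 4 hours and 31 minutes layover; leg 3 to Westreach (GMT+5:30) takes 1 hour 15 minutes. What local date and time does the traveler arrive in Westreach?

11:12 PM on September 2

Convert departure to UTC: 3:42 AM − 6:00 = 9:42 PM UTC on Sep 1.
Add 4 hours and 2 minutes leg 1 → 1:44 AM UTC (Sep 2).
Add 5 hours 7 minutes layover in Tehran → 6:51 AM UTC.
Add 5 hours and 5 minutes leg 2 → 11:56 AM UTC.
Add 4 hours 31 minutes layover in Darwin → 4:27 PM UTC.
Add 1 hour 15 minutes leg 3 → 5:42 PM UTC.
Westreach is UTC+5:30, so local arrival = 5:42 PM + 5:30 = 11:12 PM on Sep 2.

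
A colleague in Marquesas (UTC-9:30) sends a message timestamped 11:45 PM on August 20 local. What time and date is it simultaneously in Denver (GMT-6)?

3:15 AM on Aug 21

Denver is 3:30 ahead of Marquesas.
Shift by the zone difference: 11:45 PM + 3:30 = 3:15 AM on Aug 21 in Denver.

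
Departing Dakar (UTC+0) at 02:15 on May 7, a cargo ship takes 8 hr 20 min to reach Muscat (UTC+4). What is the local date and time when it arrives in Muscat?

Muscat is 4:00 ahead of Dakar.
After 8 hours 20 minutes it is 10:35 in Dakar.
Shift by the zone difference: 10:35 + 4:00 = 14:35 on May 7 in Muscat.

14:35 on May 7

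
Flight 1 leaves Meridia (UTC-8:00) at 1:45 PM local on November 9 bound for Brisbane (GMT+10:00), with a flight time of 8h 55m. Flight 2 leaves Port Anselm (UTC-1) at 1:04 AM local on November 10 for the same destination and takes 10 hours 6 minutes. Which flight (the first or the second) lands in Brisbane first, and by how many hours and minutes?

the first, by 5 hours 30 minutes

Flight 1 in UTC: 1:45 PM + 8:00 = 9:45 PM on Nov 9.
+8 hours 55 minutes → arrive 6:40 AM UTC on Nov 10.
Flight 2 in UTC: 1:04 AM + 1:00 = 2:04 AM on Nov 10.
+10 hours and 6 minutes → arrive 12:10 PM UTC on Nov 10.
Flight 1 lands earlier by 5 hours 30 minutes.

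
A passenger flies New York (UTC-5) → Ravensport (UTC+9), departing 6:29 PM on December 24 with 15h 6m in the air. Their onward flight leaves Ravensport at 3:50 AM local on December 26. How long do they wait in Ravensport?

4 hours 15 minutes

Convert departure to UTC: 6:29 PM + 5:00 = 11:29 PM UTC on Dec 24.
Add 15 hours 6 minutes flight time → 2:35 PM UTC (Dec 25).
Ravensport is UTC+9:00, so local arrival = 2:35 PM + 9:00 = 11:35 PM on Dec 25.
Layover = 3:50 AM − 11:35 PM (+1 day) = 4 hours 15 minutes.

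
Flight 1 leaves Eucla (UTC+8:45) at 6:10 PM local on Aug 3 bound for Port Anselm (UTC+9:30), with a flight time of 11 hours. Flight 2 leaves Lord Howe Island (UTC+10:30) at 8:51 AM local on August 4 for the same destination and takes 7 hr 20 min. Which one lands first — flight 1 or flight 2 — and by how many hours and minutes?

the first, by 9 hours 16 minutes

Flight 1 in UTC: 6:10 PM − 8:45 = 9:25 AM on Aug 3.
+11 hours → arrive 8:25 PM UTC on Aug 3.
Flight 2 in UTC: 8:51 AM − 10:30 = 10:21 PM on Aug 3.
+7 hours 20 minutes → arrive 5:41 AM UTC on Aug 4.
Flight 1 lands earlier by 9 hours 16 minutes.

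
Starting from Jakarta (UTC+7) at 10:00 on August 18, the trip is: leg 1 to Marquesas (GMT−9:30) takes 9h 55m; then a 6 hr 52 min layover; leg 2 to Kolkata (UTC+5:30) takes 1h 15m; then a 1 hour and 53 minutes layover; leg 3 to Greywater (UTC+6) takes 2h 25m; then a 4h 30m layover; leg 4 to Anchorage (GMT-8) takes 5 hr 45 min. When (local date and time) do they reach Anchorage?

Convert departure to UTC: 10:00 − 7:00 = 03:00 UTC on Aug 18.
Add 9 hours and 55 minutes leg 1 → 12:55 UTC.
Add 6 hours and 52 minutes layover in Marquesas → 19:47 UTC.
Add 1 hour 15 minutes leg 2 → 21:02 UTC.
Add 1 hour and 53 minutes layover in Kolkata → 22:55 UTC.
Add 2 hours 25 minutes leg 3 → 01:20 UTC (Aug 19).
Add 4 hours and 30 minutes layover in Greywater → 05:50 UTC.
Add 5 hours 45 minutes leg 4 → 11:35 UTC.
Anchorage is UTC−8:00, so local arrival = 11:35 − 8:00 = 03:35 on Aug 19.

03:35 on August 19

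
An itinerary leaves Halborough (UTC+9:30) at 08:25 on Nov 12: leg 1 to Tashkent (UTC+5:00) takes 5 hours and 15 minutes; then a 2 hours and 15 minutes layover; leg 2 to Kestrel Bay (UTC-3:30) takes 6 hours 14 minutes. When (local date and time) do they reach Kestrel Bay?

09:09 on November 12

Convert departure to UTC: 08:25 − 9:30 = 22:55 UTC on Nov 11.
Add 5 hours 15 minutes leg 1 → 04:10 UTC (Nov 12).
Add 2 hours and 15 minutes layover in Tashkent → 06:25 UTC.
Add 6 hours and 14 minutes leg 2 → 12:39 UTC.
Kestrel Bay is UTC−3:30, so local arrival = 12:39 − 3:30 = 09:09 on Nov 12.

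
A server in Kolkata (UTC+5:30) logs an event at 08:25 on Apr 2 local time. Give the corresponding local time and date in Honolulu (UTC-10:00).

16:55 on Apr 1

Honolulu is 15:30 behind Kolkata.
Shift by the zone difference: 08:25 − 15:30 = 16:55 on Apr 1 in Honolulu.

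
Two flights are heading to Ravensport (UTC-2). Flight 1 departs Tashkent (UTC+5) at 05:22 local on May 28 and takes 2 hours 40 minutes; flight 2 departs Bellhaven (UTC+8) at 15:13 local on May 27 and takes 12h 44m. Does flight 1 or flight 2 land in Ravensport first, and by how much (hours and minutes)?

the second, by 7 hours 5 minutes

Flight 1 in UTC: 05:22 − 5:00 = 00:22 on May 28.
+2 hours 40 minutes → arrive 03:02 UTC on May 28.
Flight 2 in UTC: 15:13 − 8:00 = 07:13 on May 27.
+12 hours and 44 minutes → arrive 19:57 UTC on May 27.
Flight 2 lands earlier by 7 hours 5 minutes.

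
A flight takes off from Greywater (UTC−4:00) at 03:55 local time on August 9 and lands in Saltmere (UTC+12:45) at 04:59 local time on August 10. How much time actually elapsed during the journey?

8 hours 19 minutes

Departure in UTC: 03:55 + 4:00 = 07:55 on Aug 9.
Arrival in UTC: 04:59 − 12:45 = 16:14 on Aug 9.
Elapsed = 16:14 − 07:55 = 8 hours 19 minutes.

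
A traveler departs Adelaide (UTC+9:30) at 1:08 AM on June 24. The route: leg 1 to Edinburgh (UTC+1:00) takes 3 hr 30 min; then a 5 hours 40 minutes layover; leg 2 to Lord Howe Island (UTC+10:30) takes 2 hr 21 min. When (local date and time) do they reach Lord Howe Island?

1:39 PM on June 24

Convert departure to UTC: 1:08 AM − 9:30 = 3:38 PM UTC on Jun 23.
Add 3 hours and 30 minutes leg 1 → 7:08 PM UTC.
Add 5 hours and 40 minutes layover in Edinburgh → 12:48 AM UTC (Jun 24).
Add 2 hours and 21 minutes leg 2 → 3:09 AM UTC.
Lord Howe Island is UTC+10:30, so local arrival = 3:09 AM + 10:30 = 1:39 PM on Jun 24.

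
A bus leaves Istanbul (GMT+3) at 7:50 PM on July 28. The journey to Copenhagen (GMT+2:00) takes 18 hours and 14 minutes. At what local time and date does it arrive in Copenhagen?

1:04 PM on Jul 29

Copenhagen is 1:00 behind Istanbul.
After 18 hours 14 minutes it is 2:04 PM (Jul 29) in Istanbul.
Shift by the zone difference: 2:04 PM − 1:00 = 1:04 PM on Jul 29 in Copenhagen.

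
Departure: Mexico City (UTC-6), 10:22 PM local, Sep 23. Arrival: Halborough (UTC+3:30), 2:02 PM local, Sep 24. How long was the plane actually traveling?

Departure in UTC: 10:22 PM + 6:00 = 4:22 AM on Sep 24.
Arrival in UTC: 2:02 PM − 3:30 = 10:32 AM on Sep 24.
Elapsed = 10:32 AM − 4:22 AM = 6 hours 10 minutes.

6 hours 10 minutes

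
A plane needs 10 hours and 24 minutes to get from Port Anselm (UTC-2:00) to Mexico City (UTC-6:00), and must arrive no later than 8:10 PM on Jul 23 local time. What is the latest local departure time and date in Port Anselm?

1:46 PM on July 23

Target arrival in UTC: 8:10 PM + 6:00 = 2:10 AM on Jul 24.
Subtract 10 hours and 24 minutes → departure 3:46 PM UTC on Jul 23.
Port Anselm is UTC−2:00: 3:46 PM − 2:00 = 1:46 PM on Jul 23.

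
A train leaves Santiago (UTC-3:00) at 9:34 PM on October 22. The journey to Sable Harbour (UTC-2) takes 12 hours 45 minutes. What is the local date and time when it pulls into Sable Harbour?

11:19 AM on October 23

Convert departure to UTC: 9:34 PM + 3:00 = 12:34 AM UTC on Oct 23.
Add 12 hours 45 minutes travel time → 1:19 PM UTC.
Sable Harbour is UTC−2:00, so local arrival = 1:19 PM − 2:00 = 11:19 AM on Oct 23.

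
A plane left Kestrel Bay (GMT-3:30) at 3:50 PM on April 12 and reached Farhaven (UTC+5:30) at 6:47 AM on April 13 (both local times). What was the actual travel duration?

5 hours 57 minutes

Departure in UTC: 3:50 PM + 3:30 = 7:20 PM on Apr 12.
Arrival in UTC: 6:47 AM − 5:30 = 1:17 AM on Apr 13.
Elapsed = 1:17 AM − 7:20 PM (+1 day) = 5 hours 57 minutes.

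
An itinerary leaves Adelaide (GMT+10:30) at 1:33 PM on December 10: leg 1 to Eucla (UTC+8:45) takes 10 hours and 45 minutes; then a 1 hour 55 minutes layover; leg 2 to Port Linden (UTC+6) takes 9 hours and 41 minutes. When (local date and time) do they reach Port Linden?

7:24 AM on Dec 11

Convert departure to UTC: 1:33 PM − 10:30 = 3:03 AM UTC on Dec 10.
Add 10 hours and 45 minutes leg 1 → 1:48 PM UTC.
Add 1 hour 55 minutes layover in Eucla → 3:43 PM UTC.
Add 9 hours 41 minutes leg 2 → 1:24 AM UTC (Dec 11).
Port Linden is UTC+6:00, so local arrival = 1:24 AM + 6:00 = 7:24 AM on Dec 11.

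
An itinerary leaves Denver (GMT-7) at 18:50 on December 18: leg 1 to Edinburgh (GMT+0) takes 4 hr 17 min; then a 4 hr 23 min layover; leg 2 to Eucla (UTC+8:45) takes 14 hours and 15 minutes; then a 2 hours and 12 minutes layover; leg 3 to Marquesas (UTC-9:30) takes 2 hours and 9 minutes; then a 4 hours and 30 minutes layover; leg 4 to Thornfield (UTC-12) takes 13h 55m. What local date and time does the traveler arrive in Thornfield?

Convert departure to UTC: 18:50 + 7:00 = 01:50 UTC on Dec 19.
Add 4 hours and 17 minutes leg 1 → 06:07 UTC.
Add 4 hours and 23 minutes layover in Edinburgh → 10:30 UTC.
Add 14 hours 15 minutes leg 2 → 00:45 UTC (Dec 20).
Add 2 hours 12 minutes layover in Eucla → 02:57 UTC.
Add 2 hours and 9 minutes leg 3 → 05:06 UTC.
Add 4 hours and 30 minutes layover in Marquesas → 09:36 UTC.
Add 13 hours and 55 minutes leg 4 → 23:31 UTC.
Thornfield is UTC−12:00, so local arrival = 23:31 − 12:00 = 11:31 on Dec 20.

11:31 on December 20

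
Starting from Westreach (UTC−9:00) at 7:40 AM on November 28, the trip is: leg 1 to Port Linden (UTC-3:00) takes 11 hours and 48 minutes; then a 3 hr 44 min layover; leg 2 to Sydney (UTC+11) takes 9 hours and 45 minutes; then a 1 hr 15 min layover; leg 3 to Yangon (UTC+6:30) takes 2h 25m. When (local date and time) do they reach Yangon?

Convert departure to UTC: 7:40 AM + 9:00 = 4:40 PM UTC on Nov 28.
Add 11 hours and 48 minutes leg 1 → 4:28 AM UTC (Nov 29).
Add 3 hours 44 minutes layover in Port Linden → 8:12 AM UTC.
Add 9 hours 45 minutes leg 2 → 5:57 PM UTC.
Add 1 hour 15 minutes layover in Sydney → 7:12 PM UTC.
Add 2 hours 25 minutes leg 3 → 9:37 PM UTC.
Yangon is UTC+6:30, so local arrival = 9:37 PM + 6:30 = 4:07 AM on Nov 30.

4:07 AM on Nov 30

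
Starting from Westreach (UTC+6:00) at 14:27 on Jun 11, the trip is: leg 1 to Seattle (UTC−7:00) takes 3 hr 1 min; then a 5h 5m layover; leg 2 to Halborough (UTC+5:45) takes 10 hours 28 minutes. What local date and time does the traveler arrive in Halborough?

08:46 on June 12

Convert departure to UTC: 14:27 − 6:00 = 08:27 UTC on Jun 11.
Add 3 hours and 1 minute leg 1 → 11:28 UTC.
Add 5 hours and 5 minutes layover in Seattle → 16:33 UTC.
Add 10 hours and 28 minutes leg 2 → 03:01 UTC (Jun 12).
Halborough is UTC+5:45, so local arrival = 03:01 + 5:45 = 08:46 on Jun 12.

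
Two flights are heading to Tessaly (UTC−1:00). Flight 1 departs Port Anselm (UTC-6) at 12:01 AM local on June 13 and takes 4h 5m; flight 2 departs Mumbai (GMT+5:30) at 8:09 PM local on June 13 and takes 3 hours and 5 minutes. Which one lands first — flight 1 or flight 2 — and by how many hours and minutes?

the first, by 7 hours 38 minutes

Flight 1 in UTC: 12:01 AM + 6:00 = 6:01 AM on Jun 13.
+4 hours and 5 minutes → arrive 10:06 AM UTC on Jun 13.
Flight 2 in UTC: 8:09 PM − 5:30 = 2:39 PM on Jun 13.
+3 hours and 5 minutes → arrive 5:44 PM UTC on Jun 13.
Flight 1 lands earlier by 7 hours 38 minutes.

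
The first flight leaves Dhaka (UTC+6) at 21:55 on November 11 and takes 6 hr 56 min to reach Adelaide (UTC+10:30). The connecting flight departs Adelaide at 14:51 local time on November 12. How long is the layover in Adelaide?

5 hours 30 minutes

Convert departure to UTC: 21:55 − 6:00 = 15:55 UTC on Nov 11.
Add 6 hours and 56 minutes flight time → 22:51 UTC.
Adelaide is UTC+10:30, so local arrival = 22:51 + 10:30 = 09:21 on Nov 12.
Layover = 14:51 − 09:21 = 5 hours 30 minutes.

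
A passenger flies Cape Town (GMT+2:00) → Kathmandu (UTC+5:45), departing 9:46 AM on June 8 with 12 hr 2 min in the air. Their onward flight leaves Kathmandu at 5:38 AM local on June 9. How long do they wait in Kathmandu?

4 hours 5 minutes

Convert departure to UTC: 9:46 AM − 2:00 = 7:46 AM UTC on Jun 8.
Add 12 hours and 2 minutes flight time → 7:48 PM UTC.
Kathmandu is UTC+5:45, so local arrival = 7:48 PM + 5:45 = 1:33 AM on Jun 9.
Layover = 5:38 AM − 1:33 AM = 4 hours 5 minutes.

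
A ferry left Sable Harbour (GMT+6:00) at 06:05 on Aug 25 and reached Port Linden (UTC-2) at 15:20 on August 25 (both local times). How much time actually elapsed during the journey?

17 hours 15 minutes

Departure in UTC: 06:05 − 6:00 = 00:05 on Aug 25.
Arrival in UTC: 15:20 + 2:00 = 17:20 on Aug 25.
Elapsed = 17:20 − 00:05 = 17 hours 15 minutes.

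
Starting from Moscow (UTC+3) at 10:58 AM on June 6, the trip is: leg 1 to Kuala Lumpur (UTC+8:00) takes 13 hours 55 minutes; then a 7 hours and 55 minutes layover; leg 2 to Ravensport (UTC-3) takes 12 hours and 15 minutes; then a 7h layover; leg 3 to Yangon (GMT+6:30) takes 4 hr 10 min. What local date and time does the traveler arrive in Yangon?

Convert departure to UTC: 10:58 AM − 3:00 = 7:58 AM UTC on Jun 6.
Add 13 hours 55 minutes leg 1 → 9:53 PM UTC.
Add 7 hours 55 minutes layover in Kuala Lumpur → 5:48 AM UTC (Jun 7).
Add 12 hours 15 minutes leg 2 → 6:03 PM UTC.
Add 7 hours layover in Ravensport → 1:03 AM UTC (Jun 8).
Add 4 hours and 10 minutes leg 3 → 5:13 AM UTC.
Yangon is UTC+6:30, so local arrival = 5:13 AM + 6:30 = 11:43 AM on Jun 8.

11:43 AM on Jun 8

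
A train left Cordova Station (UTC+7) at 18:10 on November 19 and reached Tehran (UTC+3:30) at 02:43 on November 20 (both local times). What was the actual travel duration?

Departure in UTC: 18:10 − 7:00 = 11:10 on Nov 19.
Arrival in UTC: 02:43 − 3:30 = 23:13 on Nov 19.
Elapsed = 23:13 − 11:10 = 12 hours 3 minutes.

12 hours 3 minutes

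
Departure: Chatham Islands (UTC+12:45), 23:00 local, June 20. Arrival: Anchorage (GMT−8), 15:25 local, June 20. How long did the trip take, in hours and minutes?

Departure in UTC: 23:00 − 12:45 = 10:15 on Jun 20.
Arrival in UTC: 15:25 + 8:00 = 23:25 on Jun 20.
Elapsed = 23:25 − 10:15 = 13 hours 10 minutes.

13 hours 10 minutes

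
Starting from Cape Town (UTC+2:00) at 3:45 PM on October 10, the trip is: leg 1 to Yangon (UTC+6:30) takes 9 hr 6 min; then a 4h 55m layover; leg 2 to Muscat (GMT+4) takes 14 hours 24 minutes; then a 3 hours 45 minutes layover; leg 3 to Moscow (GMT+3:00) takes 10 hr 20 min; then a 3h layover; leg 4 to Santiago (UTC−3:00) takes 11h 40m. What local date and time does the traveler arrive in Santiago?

Convert departure to UTC: 3:45 PM − 2:00 = 1:45 PM UTC on Oct 10.
Add 9 hours 6 minutes leg 1 → 10:51 PM UTC.
Add 4 hours and 55 minutes layover in Yangon → 3:46 AM UTC (Oct 11).
Add 14 hours 24 minutes leg 2 → 6:10 PM UTC.
Add 3 hours 45 minutes layover in Muscat → 9:55 PM UTC.
Add 10 hours and 20 minutes leg 3 → 8:15 AM UTC (Oct 12).
Add 3 hours layover in Moscow → 11:15 AM UTC.
Add 11 hours and 40 minutes leg 4 → 10:55 PM UTC.
Santiago is UTC−3:00, so local arrival = 10:55 PM − 3:00 = 7:55 PM on Oct 12.

7:55 PM on October 12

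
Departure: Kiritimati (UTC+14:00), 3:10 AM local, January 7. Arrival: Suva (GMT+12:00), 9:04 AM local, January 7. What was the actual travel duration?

7 hours 54 minutes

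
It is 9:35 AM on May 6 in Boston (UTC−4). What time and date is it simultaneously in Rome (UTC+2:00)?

3:35 PM on May 6

Rome is 6:00 ahead of Boston.
Shift by the zone difference: 9:35 AM + 6:00 = 3:35 PM on May 6 in Rome.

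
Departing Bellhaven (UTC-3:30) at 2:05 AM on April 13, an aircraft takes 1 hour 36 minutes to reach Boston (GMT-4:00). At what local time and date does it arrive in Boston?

3:11 AM on April 13

Convert departure to UTC: 2:05 AM + 3:30 = 5:35 AM UTC on Apr 13.
Add 1 hour and 36 minutes travel time → 7:11 AM UTC.
Boston is UTC−4:00, so local arrival = 7:11 AM − 4:00 = 3:11 AM on Apr 13.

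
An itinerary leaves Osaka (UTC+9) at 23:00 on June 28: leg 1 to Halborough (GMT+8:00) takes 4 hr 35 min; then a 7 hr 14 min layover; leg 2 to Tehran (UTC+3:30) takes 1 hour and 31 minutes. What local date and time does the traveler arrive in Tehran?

06:50 on June 29

Convert departure to UTC: 23:00 − 9:00 = 14:00 UTC on Jun 28.
Add 4 hours 35 minutes leg 1 → 18:35 UTC.
Add 7 hours 14 minutes layover in Halborough → 01:49 UTC (Jun 29).
Add 1 hour and 31 minutes leg 2 → 03:20 UTC.
Tehran is UTC+3:30, so local arrival = 03:20 + 3:30 = 06:50 on Jun 29.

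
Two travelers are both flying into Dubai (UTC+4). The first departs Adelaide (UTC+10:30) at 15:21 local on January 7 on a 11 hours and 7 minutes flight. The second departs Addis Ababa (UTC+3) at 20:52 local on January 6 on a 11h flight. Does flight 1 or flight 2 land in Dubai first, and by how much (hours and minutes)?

Flight 1 in UTC: 15:21 − 10:30 = 04:51 on Jan 7.
+11 hours 7 minutes → arrive 15:58 UTC on Jan 7.
Flight 2 in UTC: 20:52 − 3:00 = 17:52 on Jan 6.
+11 hours → arrive 04:52 UTC on Jan 7.
Flight 2 lands earlier by 11 hours 6 minutes.

the second, by 11 hours 6 minutes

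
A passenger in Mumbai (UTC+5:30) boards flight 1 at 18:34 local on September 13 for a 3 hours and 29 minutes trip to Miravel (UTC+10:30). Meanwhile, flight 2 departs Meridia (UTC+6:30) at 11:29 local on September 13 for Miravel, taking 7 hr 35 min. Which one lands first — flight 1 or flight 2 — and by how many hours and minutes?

Flight 1 in UTC: 18:34 − 5:30 = 13:04 on Sep 13.
+3 hours 29 minutes → arrive 16:33 UTC on Sep 13.
Flight 2 in UTC: 11:29 − 6:30 = 04:59 on Sep 13.
+7 hours and 35 minutes → arrive 12:34 UTC on Sep 13.
Flight 2 lands earlier by 3 hours 59 minutes.

the second, by 3 hours 59 minutes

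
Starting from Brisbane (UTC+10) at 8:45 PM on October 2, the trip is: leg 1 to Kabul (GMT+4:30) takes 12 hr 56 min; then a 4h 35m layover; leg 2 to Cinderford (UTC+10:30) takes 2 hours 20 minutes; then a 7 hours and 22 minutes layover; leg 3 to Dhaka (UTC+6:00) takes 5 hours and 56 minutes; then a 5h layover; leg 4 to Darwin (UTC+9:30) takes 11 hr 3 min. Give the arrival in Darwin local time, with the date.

9:27 PM on Oct 4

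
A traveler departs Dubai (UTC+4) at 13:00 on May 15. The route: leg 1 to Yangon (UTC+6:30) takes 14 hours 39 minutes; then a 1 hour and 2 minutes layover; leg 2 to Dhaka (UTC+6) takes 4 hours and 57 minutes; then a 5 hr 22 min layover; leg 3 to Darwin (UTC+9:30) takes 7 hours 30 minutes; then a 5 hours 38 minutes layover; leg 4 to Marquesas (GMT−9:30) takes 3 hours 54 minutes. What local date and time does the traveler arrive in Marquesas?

18:32 on May 16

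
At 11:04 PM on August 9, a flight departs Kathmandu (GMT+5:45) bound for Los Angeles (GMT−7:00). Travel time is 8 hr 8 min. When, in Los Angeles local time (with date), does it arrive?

6:27 PM on August 9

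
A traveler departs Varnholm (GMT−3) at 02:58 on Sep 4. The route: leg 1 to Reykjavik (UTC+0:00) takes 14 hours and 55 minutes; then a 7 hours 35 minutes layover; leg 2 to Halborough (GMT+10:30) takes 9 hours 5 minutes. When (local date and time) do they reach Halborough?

Convert departure to UTC: 02:58 + 3:00 = 05:58 UTC on Sep 4.
Add 14 hours and 55 minutes leg 1 → 20:53 UTC.
Add 7 hours 35 minutes layover in Reykjavik → 04:28 UTC (Sep 5).
Add 9 hours and 5 minutes leg 2 → 13:33 UTC.
Halborough is UTC+10:30, so local arrival = 13:33 + 10:30 = 00:03 on Sep 6.

00:03 on September 6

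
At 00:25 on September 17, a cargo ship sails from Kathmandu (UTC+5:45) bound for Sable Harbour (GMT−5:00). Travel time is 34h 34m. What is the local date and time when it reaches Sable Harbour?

00:14 on September 18

Convert departure to UTC: 00:25 − 5:45 = 18:40 UTC on Sep 16.
Add 34 hours and 34 minutes travel time → 05:14 UTC (Sep 18).
Sable Harbour is UTC−5:00, so local arrival = 05:14 − 5:00 = 00:14 on Sep 18.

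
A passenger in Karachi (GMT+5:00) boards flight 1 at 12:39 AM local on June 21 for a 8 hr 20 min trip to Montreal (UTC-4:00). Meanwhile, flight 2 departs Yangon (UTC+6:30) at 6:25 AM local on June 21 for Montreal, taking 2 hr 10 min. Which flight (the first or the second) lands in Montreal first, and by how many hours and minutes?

the second, by 1 hour 54 minutes

Flight 1 in UTC: 12:39 AM − 5:00 = 7:39 PM on Jun 20.
+8 hours 20 minutes → arrive 3:59 AM UTC on Jun 21.
Flight 2 in UTC: 6:25 AM − 6:30 = 11:55 PM on Jun 20.
+2 hours 10 minutes → arrive 2:05 AM UTC on Jun 21.
Flight 2 lands earlier by 1 hour 54 minutes.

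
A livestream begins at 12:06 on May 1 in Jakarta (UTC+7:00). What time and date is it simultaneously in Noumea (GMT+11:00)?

16:06 on May 1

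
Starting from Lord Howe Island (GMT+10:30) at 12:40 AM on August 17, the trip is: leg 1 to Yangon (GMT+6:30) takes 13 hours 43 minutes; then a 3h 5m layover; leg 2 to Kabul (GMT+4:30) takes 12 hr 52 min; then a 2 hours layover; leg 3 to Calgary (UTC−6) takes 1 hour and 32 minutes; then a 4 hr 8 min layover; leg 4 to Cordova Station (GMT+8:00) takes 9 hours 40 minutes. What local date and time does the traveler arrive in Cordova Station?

Convert departure to UTC: 12:40 AM − 10:30 = 2:10 PM UTC on Aug 16.
Add 13 hours and 43 minutes leg 1 → 3:53 AM UTC (Aug 17).
Add 3 hours and 5 minutes layover in Yangon → 6:58 AM UTC.
Add 12 hours 52 minutes leg 2 → 7:50 PM UTC.
Add 2 hours layover in Kabul → 9:50 PM UTC.
Add 1 hour 32 minutes leg 3 → 11:22 PM UTC.
Add 4 hours 8 minutes layover in Calgary → 3:30 AM UTC (Aug 18).
Add 9 hours 40 minutes leg 4 → 1:10 PM UTC.
Cordova Station is UTC+8:00, so local arrival = 1:10 PM + 8:00 = 9:10 PM on Aug 18.

9:10 PM on August 18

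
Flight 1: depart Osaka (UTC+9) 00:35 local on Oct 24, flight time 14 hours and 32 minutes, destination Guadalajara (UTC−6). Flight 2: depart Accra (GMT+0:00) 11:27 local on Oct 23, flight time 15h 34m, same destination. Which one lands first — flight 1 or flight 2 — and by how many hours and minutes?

the second, by 3 hours 6 minutes

Flight 1 in UTC: 00:35 − 9:00 = 15:35 on Oct 23.
+14 hours and 32 minutes → arrive 06:07 UTC on Oct 24.
Flight 2 departs at 11:27 UTC (Oct 23).
+15 hours and 34 minutes → arrive 03:01 UTC on Oct 24.
Flight 2 lands earlier by 3 hours 6 minutes.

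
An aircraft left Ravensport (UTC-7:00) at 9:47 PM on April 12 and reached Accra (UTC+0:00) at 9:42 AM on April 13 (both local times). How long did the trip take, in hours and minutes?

Accra is 7:00 ahead of Ravensport.
Clock-face elapsed time (ignoring zones) is 11 hours 55 minutes.
Actual elapsed = 11 hours 55 minutes − 7:00 = 4 hours 55 minutes.

4 hours 55 minutes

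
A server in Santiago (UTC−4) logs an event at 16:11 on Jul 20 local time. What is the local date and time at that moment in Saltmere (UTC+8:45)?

Saltmere is 12:45 ahead of Santiago.
Shift by the zone difference: 16:11 + 12:45 = 04:56 on Jul 21 in Saltmere.

04:56 on Jul 21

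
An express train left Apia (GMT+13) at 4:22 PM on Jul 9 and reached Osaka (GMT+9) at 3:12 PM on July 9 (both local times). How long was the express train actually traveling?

2 hours 50 minutes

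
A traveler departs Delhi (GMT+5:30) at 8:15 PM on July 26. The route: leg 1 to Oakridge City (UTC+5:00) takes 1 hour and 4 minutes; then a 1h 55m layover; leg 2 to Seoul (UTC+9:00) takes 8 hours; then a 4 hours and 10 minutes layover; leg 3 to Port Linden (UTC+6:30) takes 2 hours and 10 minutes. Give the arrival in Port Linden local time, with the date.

2:34 PM on July 27

Convert departure to UTC: 8:15 PM − 5:30 = 2:45 PM UTC on Jul 26.
Add 1 hour and 4 minutes leg 1 → 3:49 PM UTC.
Add 1 hour 55 minutes layover in Oakridge City → 5:44 PM UTC.
Add 8 hours leg 2 → 1:44 AM UTC (Jul 27).
Add 4 hours and 10 minutes layover in Seoul → 5:54 AM UTC.
Add 2 hours 10 minutes leg 3 → 8:04 AM UTC.
Port Linden is UTC+6:30, so local arrival = 8:04 AM + 6:30 = 2:34 PM on Jul 27.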